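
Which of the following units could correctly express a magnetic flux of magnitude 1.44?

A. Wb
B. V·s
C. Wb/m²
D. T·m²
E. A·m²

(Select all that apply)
A, B, D

magnetic flux has SI base units: kg * m^2 / (A * s^2)

Checking each option against kg * m^2 / (A * s^2):
  A. Wb: ✓ matches
  B. V·s: ✓ matches
  C. Wb/m²: ✗ does not match
  D. T·m²: ✓ matches
  E. A·m²: ✗ does not match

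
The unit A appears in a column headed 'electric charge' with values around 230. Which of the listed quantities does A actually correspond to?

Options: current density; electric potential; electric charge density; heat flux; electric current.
electric current

electric charge should have units dimensionally equivalent to A * s (e.g. C).
The given unit 'A' reduces to A. Of the listed options, that is the dimensionality of electric current.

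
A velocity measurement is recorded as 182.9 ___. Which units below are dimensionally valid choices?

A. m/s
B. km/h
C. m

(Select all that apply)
A, B

velocity has SI base units: m / s

Checking each option against m / s:
  A. m/s: ✓ matches
  B. km/h: ✓ matches
  C. m: ✗ does not match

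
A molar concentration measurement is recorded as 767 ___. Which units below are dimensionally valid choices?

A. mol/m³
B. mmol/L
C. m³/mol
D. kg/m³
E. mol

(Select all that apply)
A, B

molar concentration has SI base units: mol / m^3

Checking each option against mol / m^3:
  A. mol/m³: ✓ matches
  B. mmol/L: ✓ matches
  C. m³/mol: ✗ does not match
  D. kg/m³: ✗ does not match
  E. mol: ✗ does not match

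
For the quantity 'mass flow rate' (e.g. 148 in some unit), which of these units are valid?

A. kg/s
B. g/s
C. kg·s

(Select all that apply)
A, B

mass flow rate has SI base units: kg / s

Checking each option against kg / s:
  A. kg/s: ✓ matches
  B. g/s: ✓ matches
  C. kg·s: ✗ does not match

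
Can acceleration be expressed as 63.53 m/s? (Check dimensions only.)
No

acceleration has SI base units: m / s^2
m/s does NOT reduce to m / s^2; a valid unit for acceleration would be e.g. m/s².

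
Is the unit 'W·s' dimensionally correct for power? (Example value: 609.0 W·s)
No

power has SI base units: kg * m^2 / s^3
W·s does NOT reduce to kg * m^2 / s^3; a valid unit for power would be e.g. W.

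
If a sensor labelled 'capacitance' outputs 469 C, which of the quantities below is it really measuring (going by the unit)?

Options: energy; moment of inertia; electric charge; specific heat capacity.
electric charge

capacitance should have units dimensionally equivalent to A^2 * s^4 / (kg * m^2) (e.g. F).
The given unit 'C' reduces to A * s. Of the listed options, that is the dimensionality of electric charge.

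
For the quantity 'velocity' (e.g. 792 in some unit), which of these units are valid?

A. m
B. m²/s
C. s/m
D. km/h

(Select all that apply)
D

velocity has SI base units: m / s

Checking each option against m / s:
  A. m: ✗ does not match
  B. m²/s: ✗ does not match
  C. s/m: ✗ does not match
  D. km/h: ✓ matches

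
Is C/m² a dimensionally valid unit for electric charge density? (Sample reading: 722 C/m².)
No

electric charge density has SI base units: A * s / m^3
C/m² does NOT reduce to A * s / m^3; a valid unit for electric charge density would be e.g. C/m³.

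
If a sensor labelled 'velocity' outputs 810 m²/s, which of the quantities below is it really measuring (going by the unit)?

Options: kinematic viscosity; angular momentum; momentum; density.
kinematic viscosity

velocity should have units dimensionally equivalent to m / s (e.g. m/s).
The given unit 'm²/s' reduces to m^2 / s. Of the listed options, that is the dimensionality of kinematic viscosity.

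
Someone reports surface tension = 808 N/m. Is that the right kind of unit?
Yes

surface tension has SI base units: kg / s^2
N/m reduces to the same SI base units, so it is a valid unit for surface tension.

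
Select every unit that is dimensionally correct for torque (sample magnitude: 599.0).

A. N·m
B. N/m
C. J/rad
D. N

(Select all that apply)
A, C

torque has SI base units: kg * m^2 / s^2

Checking each option against kg * m^2 / s^2:
  A. N·m: ✓ matches
  B. N/m: ✗ does not match
  C. J/rad: ✓ matches
  D. N: ✗ does not match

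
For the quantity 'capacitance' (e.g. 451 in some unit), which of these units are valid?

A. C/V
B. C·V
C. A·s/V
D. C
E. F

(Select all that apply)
A, C, E

capacitance has SI base units: A^2 * s^4 / (kg * m^2)

Checking each option against A^2 * s^4 / (kg * m^2):
  A. C/V: ✓ matches
  B. C·V: ✗ does not match
  C. A·s/V: ✓ matches
  D. C: ✗ does not match
  E. F: ✓ matches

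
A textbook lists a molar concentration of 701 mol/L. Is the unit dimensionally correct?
Yes

molar concentration has SI base units: mol / m^3
mol/L reduces to the same SI base units, so it is a valid unit for molar concentration.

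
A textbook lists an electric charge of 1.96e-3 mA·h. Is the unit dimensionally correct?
Yes

electric charge has SI base units: A * s
mA·h reduces to the same SI base units, so it is a valid unit for electric charge.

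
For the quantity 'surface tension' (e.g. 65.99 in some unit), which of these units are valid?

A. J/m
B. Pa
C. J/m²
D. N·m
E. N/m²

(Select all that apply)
C

surface tension has SI base units: kg / s^2

Checking each option against kg / s^2:
  A. J/m: ✗ does not match
  B. Pa: ✗ does not match
  C. J/m²: ✓ matches
  D. N·m: ✗ does not match
  E. N/m²: ✗ does not match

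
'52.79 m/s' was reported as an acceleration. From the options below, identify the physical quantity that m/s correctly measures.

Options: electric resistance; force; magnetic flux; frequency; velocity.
velocity

acceleration should have units dimensionally equivalent to m / s^2 (e.g. m/s²).
The given unit 'm/s' reduces to m / s. Of the listed options, that is the dimensionality of velocity.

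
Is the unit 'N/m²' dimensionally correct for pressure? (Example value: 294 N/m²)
Yes

pressure has SI base units: kg / (m * s^2)
N/m² reduces to the same SI base units, so it is a valid unit for pressure.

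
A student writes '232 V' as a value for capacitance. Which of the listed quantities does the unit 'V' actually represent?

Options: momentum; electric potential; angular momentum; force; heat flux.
electric potential

capacitance should have units dimensionally equivalent to A^2 * s^4 / (kg * m^2) (e.g. F).
The given unit 'V' reduces to kg * m^2 / (A * s^3). Of the listed options, that is the dimensionality of electric potential.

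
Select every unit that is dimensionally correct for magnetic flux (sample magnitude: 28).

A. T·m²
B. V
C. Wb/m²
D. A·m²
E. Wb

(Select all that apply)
A, E

magnetic flux has SI base units: kg * m^2 / (A * s^2)

Checking each option against kg * m^2 / (A * s^2):
  A. T·m²: ✓ matches
  B. V: ✗ does not match
  C. Wb/m²: ✗ does not match
  D. A·m²: ✗ does not match
  E. Wb: ✓ matches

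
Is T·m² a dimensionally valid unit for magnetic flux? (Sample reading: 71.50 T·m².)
Yes

magnetic flux has SI base units: kg * m^2 / (A * s^2)
T·m² reduces to the same SI base units, so it is a valid unit for magnetic flux.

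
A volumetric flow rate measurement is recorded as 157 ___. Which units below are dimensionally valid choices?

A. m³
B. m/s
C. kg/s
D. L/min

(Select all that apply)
D

volumetric flow rate has SI base units: m^3 / s

Checking each option against m^3 / s:
  A. m³: ✗ does not match
  B. m/s: ✗ does not match
  C. kg/s: ✗ does not match
  D. L/min: ✓ matches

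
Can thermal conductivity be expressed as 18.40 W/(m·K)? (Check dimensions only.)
Yes

thermal conductivity has SI base units: kg * m / (s^3 * K)
W/(m·K) reduces to the same SI base units, so it is a valid unit for thermal conductivity.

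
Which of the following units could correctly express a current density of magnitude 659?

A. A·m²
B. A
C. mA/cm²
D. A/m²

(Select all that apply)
C, D

current density has SI base units: A / m^2

Checking each option against A / m^2:
  A. A·m²: ✗ does not match
  B. A: ✗ does not match
  C. mA/cm²: ✓ matches
  D. A/m²: ✓ matches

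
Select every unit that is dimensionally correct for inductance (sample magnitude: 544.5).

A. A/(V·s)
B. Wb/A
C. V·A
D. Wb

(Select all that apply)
B

inductance has SI base units: kg * m^2 / (A^2 * s^2)

Checking each option against kg * m^2 / (A^2 * s^2):
  A. A/(V·s): ✗ does not match
  B. Wb/A: ✓ matches
  C. V·A: ✗ does not match
  D. Wb: ✗ does not match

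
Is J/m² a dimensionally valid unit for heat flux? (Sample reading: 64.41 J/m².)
No

heat flux has SI base units: kg / s^3
J/m² does NOT reduce to kg / s^3; a valid unit for heat flux would be e.g. W/m².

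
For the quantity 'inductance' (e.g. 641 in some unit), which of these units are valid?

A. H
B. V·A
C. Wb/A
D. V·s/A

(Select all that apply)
A, C, D

inductance has SI base units: kg * m^2 / (A^2 * s^2)

Checking each option against kg * m^2 / (A^2 * s^2):
  A. H: ✓ matches
  B. V·A: ✗ does not match
  C. Wb/A: ✓ matches
  D. V·s/A: ✓ matches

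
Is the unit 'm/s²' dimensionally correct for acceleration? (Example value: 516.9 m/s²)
Yes

acceleration has SI base units: m / s^2
m/s² reduces to the same SI base units, so it is a valid unit for acceleration.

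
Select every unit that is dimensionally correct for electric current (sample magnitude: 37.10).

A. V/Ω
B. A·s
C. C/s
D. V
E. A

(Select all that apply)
A, C, E

electric current has SI base units: A

Checking each option against A:
  A. V/Ω: ✓ matches
  B. A·s: ✗ does not match
  C. C/s: ✓ matches
  D. V: ✗ does not match
  E. A: ✓ matches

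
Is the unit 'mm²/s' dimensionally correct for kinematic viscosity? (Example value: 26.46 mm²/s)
Yes

kinematic viscosity has SI base units: m^2 / s
mm²/s reduces to the same SI base units, so it is a valid unit for kinematic viscosity.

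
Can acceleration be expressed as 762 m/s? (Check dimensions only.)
No

acceleration has SI base units: m / s^2
m/s does NOT reduce to m / s^2; a valid unit for acceleration would be e.g. m/s².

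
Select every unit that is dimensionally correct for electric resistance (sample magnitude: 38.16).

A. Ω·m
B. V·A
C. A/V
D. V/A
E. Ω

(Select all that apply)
D, E

electric resistance has SI base units: kg * m^2 / (A^2 * s^3)

Checking each option against kg * m^2 / (A^2 * s^3):
  A. Ω·m: ✗ does not match
  B. V·A: ✗ does not match
  C. A/V: ✗ does not match
  D. V/A: ✓ matches
  E. Ω: ✓ matches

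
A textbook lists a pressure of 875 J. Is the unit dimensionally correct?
No

pressure has SI base units: kg / (m * s^2)
J does NOT reduce to kg / (m * s^2); a valid unit for pressure would be e.g. Pa.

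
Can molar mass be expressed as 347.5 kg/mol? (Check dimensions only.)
Yes

molar mass has SI base units: kg / mol
kg/mol reduces to the same SI base units, so it is a valid unit for molar mass.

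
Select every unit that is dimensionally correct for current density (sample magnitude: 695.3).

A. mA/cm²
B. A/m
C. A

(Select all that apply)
A

current density has SI base units: A / m^2

Checking each option against A / m^2:
  A. mA/cm²: ✓ matches
  B. A/m: ✗ does not match
  C. A: ✗ does not match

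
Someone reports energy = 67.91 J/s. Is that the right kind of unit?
No

energy has SI base units: kg * m^2 / s^2
J/s does NOT reduce to kg * m^2 / s^2; a valid unit for energy would be e.g. J.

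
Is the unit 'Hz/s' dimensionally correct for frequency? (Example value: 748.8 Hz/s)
No

frequency has SI base units: 1 / s
Hz/s does NOT reduce to 1 / s; a valid unit for frequency would be e.g. Hz.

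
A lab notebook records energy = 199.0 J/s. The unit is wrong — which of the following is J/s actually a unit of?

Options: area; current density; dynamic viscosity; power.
power

energy should have units dimensionally equivalent to kg * m^2 / s^2 (e.g. J).
The given unit 'J/s' reduces to kg * m^2 / s^3. Of the listed options, that is the dimensionality of power.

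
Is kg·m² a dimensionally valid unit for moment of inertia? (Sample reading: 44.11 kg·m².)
Yes

moment of inertia has SI base units: kg * m^2
kg·m² reduces to the same SI base units, so it is a valid unit for moment of inertia.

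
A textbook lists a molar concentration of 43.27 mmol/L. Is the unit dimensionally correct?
Yes

molar concentration has SI base units: mol / m^3
mmol/L reduces to the same SI base units, so it is a valid unit for molar concentration.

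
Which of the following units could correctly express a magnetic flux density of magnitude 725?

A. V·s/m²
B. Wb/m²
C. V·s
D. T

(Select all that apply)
A, B, D

magnetic flux density has SI base units: kg / (A * s^2)

Checking each option against kg / (A * s^2):
  A. V·s/m²: ✓ matches
  B. Wb/m²: ✓ matches
  C. V·s: ✗ does not match
  D. T: ✓ matches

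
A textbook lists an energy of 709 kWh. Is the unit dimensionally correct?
Yes

energy has SI base units: kg * m^2 / s^2
kWh reduces to the same SI base units, so it is a valid unit for energy.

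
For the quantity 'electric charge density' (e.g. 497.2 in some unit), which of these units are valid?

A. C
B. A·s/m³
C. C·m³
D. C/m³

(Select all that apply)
B, D

electric charge density has SI base units: A * s / m^3

Checking each option against A * s / m^3:
  A. C: ✗ does not match
  B. A·s/m³: ✓ matches
  C. C·m³: ✗ does not match
  D. C/m³: ✓ matches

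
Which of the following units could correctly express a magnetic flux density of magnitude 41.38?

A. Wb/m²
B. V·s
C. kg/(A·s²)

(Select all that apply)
A, C

magnetic flux density has SI base units: kg / (A * s^2)

Checking each option against kg / (A * s^2):
  A. Wb/m²: ✓ matches
  B. V·s: ✗ does not match
  C. kg/(A·s²): ✓ matches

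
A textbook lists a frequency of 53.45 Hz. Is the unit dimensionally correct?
Yes

frequency has SI base units: 1 / s
Hz reduces to the same SI base units, so it is a valid unit for frequency.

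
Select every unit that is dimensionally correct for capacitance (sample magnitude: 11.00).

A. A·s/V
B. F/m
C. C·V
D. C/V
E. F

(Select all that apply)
A, D, E

capacitance has SI base units: A^2 * s^4 / (kg * m^2)

Checking each option against A^2 * s^4 / (kg * m^2):
  A. A·s/V: ✓ matches
  B. F/m: ✗ does not match
  C. C·V: ✗ does not match
  D. C/V: ✓ matches
  E. F: ✓ matches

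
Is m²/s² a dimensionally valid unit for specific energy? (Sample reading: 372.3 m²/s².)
Yes

specific energy has SI base units: m^2 / s^2
m²/s² reduces to the same SI base units, so it is a valid unit for specific energy.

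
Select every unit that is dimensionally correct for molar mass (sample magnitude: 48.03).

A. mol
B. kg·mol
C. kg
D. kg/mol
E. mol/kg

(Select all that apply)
D

molar mass has SI base units: kg / mol

Checking each option against kg / mol:
  A. mol: ✗ does not match
  B. kg·mol: ✗ does not match
  C. kg: ✗ does not match
  D. kg/mol: ✓ matches
  E. mol/kg: ✗ does not match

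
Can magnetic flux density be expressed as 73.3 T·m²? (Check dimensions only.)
No

magnetic flux density has SI base units: kg / (A * s^2)
T·m² does NOT reduce to kg / (A * s^2); a valid unit for magnetic flux density would be e.g. T.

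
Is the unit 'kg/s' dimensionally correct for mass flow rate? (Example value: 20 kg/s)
Yes

mass flow rate has SI base units: kg / s
kg/s reduces to the same SI base units, so it is a valid unit for mass flow rate.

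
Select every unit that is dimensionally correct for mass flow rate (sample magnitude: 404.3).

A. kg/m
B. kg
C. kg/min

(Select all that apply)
C

mass flow rate has SI base units: kg / s

Checking each option against kg / s:
  A. kg/m: ✗ does not match
  B. kg: ✗ does not match
  C. kg/min: ✓ matches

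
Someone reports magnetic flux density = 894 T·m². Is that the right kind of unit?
No

magnetic flux density has SI base units: kg / (A * s^2)
T·m² does NOT reduce to kg / (A * s^2); a valid unit for magnetic flux density would be e.g. T.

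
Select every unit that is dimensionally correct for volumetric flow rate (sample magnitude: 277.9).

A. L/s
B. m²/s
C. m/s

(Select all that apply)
A

volumetric flow rate has SI base units: m^3 / s

Checking each option against m^3 / s:
  A. L/s: ✓ matches
  B. m²/s: ✗ does not match
  C. m/s: ✗ does not match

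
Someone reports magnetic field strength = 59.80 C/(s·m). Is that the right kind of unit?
Yes

magnetic field strength has SI base units: A / m
C/(s·m) reduces to the same SI base units, so it is a valid unit for magnetic field strength.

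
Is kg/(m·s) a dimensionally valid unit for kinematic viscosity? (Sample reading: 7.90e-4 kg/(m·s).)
No

kinematic viscosity has SI base units: m^2 / s
kg/(m·s) does NOT reduce to m^2 / s; a valid unit for kinematic viscosity would be e.g. m²/s.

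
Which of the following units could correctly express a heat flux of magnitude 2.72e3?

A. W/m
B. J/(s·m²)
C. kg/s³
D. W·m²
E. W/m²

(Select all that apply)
B, C, E

heat flux has SI base units: kg / s^3

Checking each option against kg / s^3:
  A. W/m: ✗ does not match
  B. J/(s·m²): ✓ matches
  C. kg/s³: ✓ matches
  D. W·m²: ✗ does not match
  E. W/m²: ✓ matches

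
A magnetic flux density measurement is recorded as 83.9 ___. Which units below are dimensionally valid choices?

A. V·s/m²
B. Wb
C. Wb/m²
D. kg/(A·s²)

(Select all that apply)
A, C, D

magnetic flux density has SI base units: kg / (A * s^2)

Checking each option against kg / (A * s^2):
  A. V·s/m²: ✓ matches
  B. Wb: ✗ does not match
  C. Wb/m²: ✓ matches
  D. kg/(A·s²): ✓ matches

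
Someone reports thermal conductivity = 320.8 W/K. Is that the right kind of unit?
No

thermal conductivity has SI base units: kg * m / (s^3 * K)
W/K does NOT reduce to kg * m / (s^3 * K); a valid unit for thermal conductivity would be e.g. W/(m·K).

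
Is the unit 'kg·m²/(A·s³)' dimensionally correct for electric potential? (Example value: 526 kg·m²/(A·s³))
Yes

electric potential has SI base units: kg * m^2 / (A * s^3)
kg·m²/(A·s³) reduces to the same SI base units, so it is a valid unit for electric potential.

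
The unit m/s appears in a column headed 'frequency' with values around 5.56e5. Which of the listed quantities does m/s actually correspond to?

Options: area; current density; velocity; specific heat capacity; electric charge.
velocity

frequency should have units dimensionally equivalent to 1 / s (e.g. Hz).
The given unit 'm/s' reduces to m / s. Of the listed options, that is the dimensionality of velocity.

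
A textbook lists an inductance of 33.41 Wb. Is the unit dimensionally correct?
No

inductance has SI base units: kg * m^2 / (A^2 * s^2)
Wb does NOT reduce to kg * m^2 / (A^2 * s^2); a valid unit for inductance would be e.g. H.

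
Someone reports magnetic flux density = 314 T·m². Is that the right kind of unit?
No

magnetic flux density has SI base units: kg / (A * s^2)
T·m² does NOT reduce to kg / (A * s^2); a valid unit for magnetic flux density would be e.g. T.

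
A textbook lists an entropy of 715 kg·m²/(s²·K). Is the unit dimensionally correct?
Yes

entropy has SI base units: kg * m^2 / (s^2 * K)
kg·m²/(s²·K) reduces to the same SI base units, so it is a valid unit for entropy.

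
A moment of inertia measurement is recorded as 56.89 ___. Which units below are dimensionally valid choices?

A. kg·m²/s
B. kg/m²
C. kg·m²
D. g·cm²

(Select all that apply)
C, D

moment of inertia has SI base units: kg * m^2

Checking each option against kg * m^2:
  A. kg·m²/s: ✗ does not match
  B. kg/m²: ✗ does not match
  C. kg·m²: ✓ matches
  D. g·cm²: ✓ matches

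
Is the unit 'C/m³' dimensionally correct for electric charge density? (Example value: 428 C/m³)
Yes

electric charge density has SI base units: A * s / m^3
C/m³ reduces to the same SI base units, so it is a valid unit for electric charge density.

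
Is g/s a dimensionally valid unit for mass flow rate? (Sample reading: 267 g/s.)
Yes

mass flow rate has SI base units: kg / s
g/s reduces to the same SI base units, so it is a valid unit for mass flow rate.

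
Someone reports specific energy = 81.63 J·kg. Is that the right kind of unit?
No

specific energy has SI base units: m^2 / s^2
J·kg does NOT reduce to m^2 / s^2; a valid unit for specific energy would be e.g. J/kg.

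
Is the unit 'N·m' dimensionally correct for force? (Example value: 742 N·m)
No

force has SI base units: kg * m / s^2
N·m does NOT reduce to kg * m / s^2; a valid unit for force would be e.g. N.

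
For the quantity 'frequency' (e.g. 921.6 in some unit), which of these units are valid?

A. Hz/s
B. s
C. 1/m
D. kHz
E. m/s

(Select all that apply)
D

frequency has SI base units: 1 / s

Checking each option against 1 / s:
  A. Hz/s: ✗ does not match
  B. s: ✗ does not match
  C. 1/m: ✗ does not match
  D. kHz: ✓ matches
  E. m/s: ✗ does not match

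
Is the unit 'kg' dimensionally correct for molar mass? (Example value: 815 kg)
No

molar mass has SI base units: kg / mol
kg does NOT reduce to kg / mol; a valid unit for molar mass would be e.g. kg/mol.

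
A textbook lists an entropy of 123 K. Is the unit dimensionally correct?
No

entropy has SI base units: kg * m^2 / (s^2 * K)
K does NOT reduce to kg * m^2 / (s^2 * K); a valid unit for entropy would be e.g. J/K.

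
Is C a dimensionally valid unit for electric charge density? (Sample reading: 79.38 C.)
No

electric charge density has SI base units: A * s / m^3
C does NOT reduce to A * s / m^3; a valid unit for electric charge density would be e.g. C/m³.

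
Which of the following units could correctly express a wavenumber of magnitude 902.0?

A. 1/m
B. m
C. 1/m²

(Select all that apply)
A

wavenumber has SI base units: 1 / m

Checking each option against 1 / m:
  A. 1/m: ✓ matches
  B. m: ✗ does not match
  C. 1/m²: ✗ does not match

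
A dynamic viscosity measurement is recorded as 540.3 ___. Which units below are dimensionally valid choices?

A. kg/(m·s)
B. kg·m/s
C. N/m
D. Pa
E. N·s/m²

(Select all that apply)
A, E

dynamic viscosity has SI base units: kg / (m * s)

Checking each option against kg / (m * s):
  A. kg/(m·s): ✓ matches
  B. kg·m/s: ✗ does not match
  C. N/m: ✗ does not match
  D. Pa: ✗ does not match
  E. N·s/m²: ✓ matches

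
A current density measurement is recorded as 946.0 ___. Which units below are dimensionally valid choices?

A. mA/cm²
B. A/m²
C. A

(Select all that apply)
A, B

current density has SI base units: A / m^2

Checking each option against A / m^2:
  A. mA/cm²: ✓ matches
  B. A/m²: ✓ matches
  C. A: ✗ does not match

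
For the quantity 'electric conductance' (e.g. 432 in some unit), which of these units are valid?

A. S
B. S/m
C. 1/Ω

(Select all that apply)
A, C

electric conductance has SI base units: A^2 * s^3 / (kg * m^2)

Checking each option against A^2 * s^3 / (kg * m^2):
  A. S: ✓ matches
  B. S/m: ✗ does not match
  C. 1/Ω: ✓ matches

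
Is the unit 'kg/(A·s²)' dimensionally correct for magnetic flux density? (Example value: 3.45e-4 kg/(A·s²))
Yes

magnetic flux density has SI base units: kg / (A * s^2)
kg/(A·s²) reduces to the same SI base units, so it is a valid unit for magnetic flux density.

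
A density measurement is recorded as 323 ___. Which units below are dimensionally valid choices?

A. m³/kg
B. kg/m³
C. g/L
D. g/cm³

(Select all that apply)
B, C, D

density has SI base units: kg / m^3

Checking each option against kg / m^3:
  A. m³/kg: ✗ does not match
  B. kg/m³: ✓ matches
  C. g/L: ✓ matches
  D. g/cm³: ✓ matches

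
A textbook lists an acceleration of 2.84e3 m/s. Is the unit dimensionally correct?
No

acceleration has SI base units: m / s^2
m/s does NOT reduce to m / s^2; a valid unit for acceleration would be e.g. m/s².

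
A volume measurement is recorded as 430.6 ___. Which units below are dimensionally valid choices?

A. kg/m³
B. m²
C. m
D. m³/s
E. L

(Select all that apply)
E

volume has SI base units: m^3

Checking each option against m^3:
  A. kg/m³: ✗ does not match
  B. m²: ✗ does not match
  C. m: ✗ does not match
  D. m³/s: ✗ does not match
  E. L: ✓ matches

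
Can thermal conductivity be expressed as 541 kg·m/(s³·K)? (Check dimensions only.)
Yes

thermal conductivity has SI base units: kg * m / (s^3 * K)
kg·m/(s³·K) reduces to the same SI base units, so it is a valid unit for thermal conductivity.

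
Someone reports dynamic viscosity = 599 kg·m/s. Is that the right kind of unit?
No

dynamic viscosity has SI base units: kg / (m * s)
kg·m/s does NOT reduce to kg / (m * s); a valid unit for dynamic viscosity would be e.g. Pa·s.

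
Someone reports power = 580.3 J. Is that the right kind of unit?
No

power has SI base units: kg * m^2 / s^3
J does NOT reduce to kg * m^2 / s^3; a valid unit for power would be e.g. W.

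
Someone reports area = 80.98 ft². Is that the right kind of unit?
Yes

area has SI base units: m^2
ft² reduces to the same SI base units, so it is a valid unit for area.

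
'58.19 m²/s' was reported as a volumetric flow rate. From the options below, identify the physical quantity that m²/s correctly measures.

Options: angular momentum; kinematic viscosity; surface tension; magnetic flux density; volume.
kinematic viscosity

volumetric flow rate should have units dimensionally equivalent to m^3 / s (e.g. m³/s).
The given unit 'm²/s' reduces to m^2 / s. Of the listed options, that is the dimensionality of kinematic viscosity.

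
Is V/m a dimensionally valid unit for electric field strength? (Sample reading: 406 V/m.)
Yes

electric field strength has SI base units: kg * m / (A * s^3)
V/m reduces to the same SI base units, so it is a valid unit for electric field strength.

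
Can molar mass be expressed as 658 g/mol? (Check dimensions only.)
Yes

molar mass has SI base units: kg / mol
g/mol reduces to the same SI base units, so it is a valid unit for molar mass.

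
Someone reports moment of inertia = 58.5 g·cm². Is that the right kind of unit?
Yes

moment of inertia has SI base units: kg * m^2
g·cm² reduces to the same SI base units, so it is a valid unit for moment of inertia.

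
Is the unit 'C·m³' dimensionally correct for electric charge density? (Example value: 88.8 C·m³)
No

electric charge density has SI base units: A * s / m^3
C·m³ does NOT reduce to A * s / m^3; a valid unit for electric charge density would be e.g. C/m³.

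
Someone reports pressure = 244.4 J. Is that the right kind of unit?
No

pressure has SI base units: kg / (m * s^2)
J does NOT reduce to kg / (m * s^2); a valid unit for pressure would be e.g. Pa.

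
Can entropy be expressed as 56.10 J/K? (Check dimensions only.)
Yes

entropy has SI base units: kg * m^2 / (s^2 * K)
J/K reduces to the same SI base units, so it is a valid unit for entropy.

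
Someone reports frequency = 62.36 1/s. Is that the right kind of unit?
Yes

frequency has SI base units: 1 / s
1/s reduces to the same SI base units, so it is a valid unit for frequency.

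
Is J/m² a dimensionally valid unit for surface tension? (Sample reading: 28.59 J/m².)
Yes

surface tension has SI base units: kg / s^2
J/m² reduces to the same SI base units, so it is a valid unit for surface tension.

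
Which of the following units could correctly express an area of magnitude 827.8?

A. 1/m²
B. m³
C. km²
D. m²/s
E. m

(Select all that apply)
C

area has SI base units: m^2

Checking each option against m^2:
  A. 1/m²: ✗ does not match
  B. m³: ✗ does not match
  C. km²: ✓ matches
  D. m²/s: ✗ does not match
  E. m: ✗ does not match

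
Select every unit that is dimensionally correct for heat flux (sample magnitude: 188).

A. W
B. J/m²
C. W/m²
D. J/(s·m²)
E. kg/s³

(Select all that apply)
C, D, E

heat flux has SI base units: kg / s^3

Checking each option against kg / s^3:
  A. W: ✗ does not match
  B. J/m²: ✗ does not match
  C. W/m²: ✓ matches
  D. J/(s·m²): ✓ matches
  E. kg/s³: ✓ matches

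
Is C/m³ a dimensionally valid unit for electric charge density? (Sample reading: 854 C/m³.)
Yes

electric charge density has SI base units: A * s / m^3
C/m³ reduces to the same SI base units, so it is a valid unit for electric charge density.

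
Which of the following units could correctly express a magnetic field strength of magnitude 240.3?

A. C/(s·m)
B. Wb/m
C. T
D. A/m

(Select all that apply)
A, D

magnetic field strength has SI base units: A / m

Checking each option against A / m:
  A. C/(s·m): ✓ matches
  B. Wb/m: ✗ does not match
  C. T: ✗ does not match
  D. A/m: ✓ matches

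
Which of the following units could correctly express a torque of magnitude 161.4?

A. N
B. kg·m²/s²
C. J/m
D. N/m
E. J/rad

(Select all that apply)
B, E

torque has SI base units: kg * m^2 / s^2

Checking each option against kg * m^2 / s^2:
  A. N: ✗ does not match
  B. kg·m²/s²: ✓ matches
  C. J/m: ✗ does not match
  D. N/m: ✗ does not match
  E. J/rad: ✓ matches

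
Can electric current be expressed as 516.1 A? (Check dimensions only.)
Yes

electric current has SI base units: A
A reduces to the same SI base units, so it is a valid unit for electric current.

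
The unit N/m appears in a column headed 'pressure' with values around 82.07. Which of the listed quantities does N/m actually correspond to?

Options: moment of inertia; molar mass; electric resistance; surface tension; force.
surface tension

pressure should have units dimensionally equivalent to kg / (m * s^2) (e.g. Pa).
The given unit 'N/m' reduces to kg / s^2. Of the listed options, that is the dimensionality of surface tension.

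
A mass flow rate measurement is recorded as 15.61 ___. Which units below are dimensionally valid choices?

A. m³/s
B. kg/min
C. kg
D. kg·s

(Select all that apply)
B

mass flow rate has SI base units: kg / s

Checking each option against kg / s:
  A. m³/s: ✗ does not match
  B. kg/min: ✓ matches
  C. kg: ✗ does not match
  D. kg·s: ✗ does not match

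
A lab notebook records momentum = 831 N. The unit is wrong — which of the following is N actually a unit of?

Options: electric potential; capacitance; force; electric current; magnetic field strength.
force

momentum should have units dimensionally equivalent to kg * m / s (e.g. kg·m/s).
The given unit 'N' reduces to kg * m / s^2. Of the listed options, that is the dimensionality of force.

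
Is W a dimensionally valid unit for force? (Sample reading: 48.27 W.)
No

force has SI base units: kg * m / s^2
W does NOT reduce to kg * m / s^2; a valid unit for force would be e.g. N.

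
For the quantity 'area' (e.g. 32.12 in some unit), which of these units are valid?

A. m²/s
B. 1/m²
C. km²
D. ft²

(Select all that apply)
C, D

area has SI base units: m^2

Checking each option against m^2:
  A. m²/s: ✗ does not match
  B. 1/m²: ✗ does not match
  C. km²: ✓ matches
  D. ft²: ✓ matches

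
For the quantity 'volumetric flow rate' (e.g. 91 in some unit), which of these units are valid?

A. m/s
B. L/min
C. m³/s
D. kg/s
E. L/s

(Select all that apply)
B, C, E

volumetric flow rate has SI base units: m^3 / s

Checking each option against m^3 / s:
  A. m/s: ✗ does not match
  B. L/min: ✓ matches
  C. m³/s: ✓ matches
  D. kg/s: ✗ does not match
  E. L/s: ✓ matches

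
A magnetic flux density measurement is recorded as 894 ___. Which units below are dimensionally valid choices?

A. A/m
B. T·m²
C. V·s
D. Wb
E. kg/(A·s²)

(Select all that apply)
E

magnetic flux density has SI base units: kg / (A * s^2)

Checking each option against kg / (A * s^2):
  A. A/m: ✗ does not match
  B. T·m²: ✗ does not match
  C. V·s: ✗ does not match
  D. Wb: ✗ does not match
  E. kg/(A·s²): ✓ matches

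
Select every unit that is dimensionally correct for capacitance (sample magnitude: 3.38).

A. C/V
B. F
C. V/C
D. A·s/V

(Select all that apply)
A, B, D

capacitance has SI base units: A^2 * s^4 / (kg * m^2)

Checking each option against A^2 * s^4 / (kg * m^2):
  A. C/V: ✓ matches
  B. F: ✓ matches
  C. V/C: ✗ does not match
  D. A·s/V: ✓ matches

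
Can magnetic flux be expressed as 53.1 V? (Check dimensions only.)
No

magnetic flux has SI base units: kg * m^2 / (A * s^2)
V does NOT reduce to kg * m^2 / (A * s^2); a valid unit for magnetic flux would be e.g. Wb.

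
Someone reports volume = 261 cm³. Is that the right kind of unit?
Yes

volume has SI base units: m^3
cm³ reduces to the same SI base units, so it is a valid unit for volume.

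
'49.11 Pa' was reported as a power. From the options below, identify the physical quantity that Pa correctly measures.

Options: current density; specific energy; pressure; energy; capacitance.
pressure

power should have units dimensionally equivalent to kg * m^2 / s^3 (e.g. W).
The given unit 'Pa' reduces to kg / (m * s^2). Of the listed options, that is the dimensionality of pressure.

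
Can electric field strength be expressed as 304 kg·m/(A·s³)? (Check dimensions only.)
Yes

electric field strength has SI base units: kg * m / (A * s^3)
kg·m/(A·s³) reduces to the same SI base units, so it is a valid unit for electric field strength.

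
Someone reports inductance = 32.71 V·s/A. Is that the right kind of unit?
Yes

inductance has SI base units: kg * m^2 / (A^2 * s^2)
V·s/A reduces to the same SI base units, so it is a valid unit for inductance.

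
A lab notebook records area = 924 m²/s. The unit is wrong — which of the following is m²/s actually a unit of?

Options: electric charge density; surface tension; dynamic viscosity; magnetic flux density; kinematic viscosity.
kinematic viscosity

area should have units dimensionally equivalent to m^2 (e.g. m²).
The given unit 'm²/s' reduces to m^2 / s. Of the listed options, that is the dimensionality of kinematic viscosity.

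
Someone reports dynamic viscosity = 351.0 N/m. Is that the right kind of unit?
No

dynamic viscosity has SI base units: kg / (m * s)
N/m does NOT reduce to kg / (m * s); a valid unit for dynamic viscosity would be e.g. Pa·s.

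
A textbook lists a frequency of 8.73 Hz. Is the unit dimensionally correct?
Yes

frequency has SI base units: 1 / s
Hz reduces to the same SI base units, so it is a valid unit for frequency.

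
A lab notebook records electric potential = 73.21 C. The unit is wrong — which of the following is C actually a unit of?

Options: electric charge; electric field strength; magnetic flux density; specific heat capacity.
electric charge

electric potential should have units dimensionally equivalent to kg * m^2 / (A * s^3) (e.g. V).
The given unit 'C' reduces to A * s. Of the listed options, that is the dimensionality of electric charge.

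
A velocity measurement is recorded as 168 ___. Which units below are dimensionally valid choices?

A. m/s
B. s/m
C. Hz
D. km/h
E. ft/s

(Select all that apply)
A, D, E

velocity has SI base units: m / s

Checking each option against m / s:
  A. m/s: ✓ matches
  B. s/m: ✗ does not match
  C. Hz: ✗ does not match
  D. km/h: ✓ matches
  E. ft/s: ✓ matches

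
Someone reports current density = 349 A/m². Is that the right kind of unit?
Yes

current density has SI base units: A / m^2
A/m² reduces to the same SI base units, so it is a valid unit for current density.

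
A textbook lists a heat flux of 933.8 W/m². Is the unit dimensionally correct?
Yes

heat flux has SI base units: kg / s^3
W/m² reduces to the same SI base units, so it is a valid unit for heat flux.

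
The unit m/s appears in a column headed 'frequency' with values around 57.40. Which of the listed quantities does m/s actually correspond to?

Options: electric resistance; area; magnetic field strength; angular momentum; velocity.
velocity

frequency should have units dimensionally equivalent to 1 / s (e.g. Hz).
The given unit 'm/s' reduces to m / s. Of the listed options, that is the dimensionality of velocity.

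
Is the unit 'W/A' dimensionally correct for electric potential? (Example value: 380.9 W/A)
Yes

electric potential has SI base units: kg * m^2 / (A * s^3)
W/A reduces to the same SI base units, so it is a valid unit for electric potential.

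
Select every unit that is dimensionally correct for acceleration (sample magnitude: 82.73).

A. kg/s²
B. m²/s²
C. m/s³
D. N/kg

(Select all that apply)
D

acceleration has SI base units: m / s^2

Checking each option against m / s^2:
  A. kg/s²: ✗ does not match
  B. m²/s²: ✗ does not match
  C. m/s³: ✗ does not match
  D. N/kg: ✓ matches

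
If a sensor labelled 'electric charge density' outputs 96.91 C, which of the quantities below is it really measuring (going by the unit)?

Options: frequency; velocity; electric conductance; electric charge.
electric charge

electric charge density should have units dimensionally equivalent to A * s / m^3 (e.g. C/m³).
The given unit 'C' reduces to A * s. Of the listed options, that is the dimensionality of electric charge.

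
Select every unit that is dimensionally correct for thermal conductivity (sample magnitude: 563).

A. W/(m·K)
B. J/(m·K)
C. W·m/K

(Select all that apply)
A

thermal conductivity has SI base units: kg * m / (s^3 * K)

Checking each option against kg * m / (s^3 * K):
  A. W/(m·K): ✓ matches
  B. J/(m·K): ✗ does not match
  C. W·m/K: ✗ does not match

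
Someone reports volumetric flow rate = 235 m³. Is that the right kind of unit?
No

volumetric flow rate has SI base units: m^3 / s
m³ does NOT reduce to m^3 / s; a valid unit for volumetric flow rate would be e.g. m³/s.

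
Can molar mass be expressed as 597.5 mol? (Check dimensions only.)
No

molar mass has SI base units: kg / mol
mol does NOT reduce to kg / mol; a valid unit for molar mass would be e.g. kg/mol.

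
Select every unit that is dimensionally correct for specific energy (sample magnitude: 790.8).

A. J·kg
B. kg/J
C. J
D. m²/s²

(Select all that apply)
D

specific energy has SI base units: m^2 / s^2

Checking each option against m^2 / s^2:
  A. J·kg: ✗ does not match
  B. kg/J: ✗ does not match
  C. J: ✗ does not match
  D. m²/s²: ✓ matches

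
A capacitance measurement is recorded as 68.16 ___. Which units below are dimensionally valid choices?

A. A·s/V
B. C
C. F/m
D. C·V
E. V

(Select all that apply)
A

capacitance has SI base units: A^2 * s^4 / (kg * m^2)

Checking each option against A^2 * s^4 / (kg * m^2):
  A. A·s/V: ✓ matches
  B. C: ✗ does not match
  C. F/m: ✗ does not match
  D. C·V: ✗ does not match
  E. V: ✗ does not match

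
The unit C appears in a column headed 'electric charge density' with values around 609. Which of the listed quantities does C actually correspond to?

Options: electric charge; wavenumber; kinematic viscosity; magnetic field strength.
electric charge

electric charge density should have units dimensionally equivalent to A * s / m^3 (e.g. C/m³).
The given unit 'C' reduces to A * s. Of the listed options, that is the dimensionality of electric charge.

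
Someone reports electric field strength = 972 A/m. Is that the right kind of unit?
No

electric field strength has SI base units: kg * m / (A * s^3)
A/m does NOT reduce to kg * m / (A * s^3); a valid unit for electric field strength would be e.g. V/m.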